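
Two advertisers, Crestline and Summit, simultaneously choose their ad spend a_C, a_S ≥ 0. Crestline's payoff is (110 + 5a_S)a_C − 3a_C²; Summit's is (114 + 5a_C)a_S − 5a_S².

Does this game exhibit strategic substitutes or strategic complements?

Expanding Crestline's payoff: 110a_C + 5a_Sa_C − 3a_C².
∂π/∂a_C = 110 + 5a_S − 6a_C = 0, so a_C = 55/3 + (5/6)a_S.
The best-response slope da_C/da_S = 5/6 > 0: the reaction function is upward-sloping, so the choices are strategic complements.

strategic complements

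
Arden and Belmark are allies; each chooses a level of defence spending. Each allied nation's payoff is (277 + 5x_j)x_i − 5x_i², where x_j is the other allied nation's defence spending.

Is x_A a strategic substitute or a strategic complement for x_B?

strategic complements

Arden's payoff is (277 + 5x_B)x_A − 5x_A².
∂π/∂x_A = 277 + 5x_B − 10x_A = 0, so x_A = 27.7 + 0.5x_B.
The best-response slope dx_A/dx_B = 0.5 > 0: the reaction function is upward-sloping, so the choices are strategic complements.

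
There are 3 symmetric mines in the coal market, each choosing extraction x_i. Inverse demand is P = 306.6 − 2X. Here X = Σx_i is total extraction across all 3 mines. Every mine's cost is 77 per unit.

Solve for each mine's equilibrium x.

28.7

A representative mine's profit is π_i = x_i(306.6 − 2X) − 77x_i, with X = x_i + Σ_{j≠i} x_j.
First-order condition: 229.6 − 4x_i − 2Σ_{j≠i} x_j = 0.
With identical mines, set every x_j = x: then 229.6 − 4x − 4x = 0, i.e. x = 229.6/8 = 28.7.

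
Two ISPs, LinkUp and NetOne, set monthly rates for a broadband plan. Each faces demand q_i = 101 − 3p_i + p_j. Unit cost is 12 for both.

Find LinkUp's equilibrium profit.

LinkUp's profit: π = (p_{LinkUp} − 12)(101 − 3p_{LinkUp} + p_{NetOne}).
∂π/∂p_{LinkUp} = 137 − 6p_{LinkUp} + p_{NetOne} = 0 ⇒ p_{LinkUp} = 137/6 + (1/6)p_{NetOne}.
By symmetry p_{NetOne} = p_{LinkUp}; substituting into the reaction function, (5/6)p_{LinkUp} = 137/6 and p_{LinkUp} = 27.4.
q_{LinkUp} = 101 − 3·27.4 + 27.4 = 46.2.
Profit = (27.4 − 12)·46.2 = 711.48.

711.48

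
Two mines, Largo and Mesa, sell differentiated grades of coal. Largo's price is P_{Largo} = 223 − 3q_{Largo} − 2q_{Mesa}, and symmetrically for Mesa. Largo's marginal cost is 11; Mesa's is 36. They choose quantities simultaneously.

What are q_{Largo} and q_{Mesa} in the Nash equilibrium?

Mine Largo's profit: π = q_{Largo}(223 − 3q_{Largo} − 2q_{Mesa}) − 11q_{Largo}.
∂π/∂q_{Largo} = 212 − 6q_{Largo} − 2q_{Mesa} = 0 ⇒ q_{Largo} = 106/3 − (1/3)q_{Mesa}.
Similarly q_{Mesa} = 187/6 − (1/3)q_{Largo}.
Plugging q_{Mesa} into Largo's best response: q_{Largo} = 106/3 − (1/3)(187/6 − (1/3)q_{Largo}) ⇒ (8/9)q_{Largo} = 449/18, so q_{Largo} = 28.0625.
Then q_{Mesa} = 187/6 − (1/3)·28.0625 = 21.8125.

28.0625, 21.8125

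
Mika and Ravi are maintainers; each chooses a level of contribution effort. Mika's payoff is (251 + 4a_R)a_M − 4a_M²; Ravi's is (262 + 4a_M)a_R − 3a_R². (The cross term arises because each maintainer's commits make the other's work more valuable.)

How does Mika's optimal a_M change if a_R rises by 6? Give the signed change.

3

Expanding Mika's payoff: 251a_M + 4a_Ra_M − 4a_M².
∂π/∂a_M = 251 + 4a_R − 8a_M = 0, so a_M = 31.375 + 0.5a_R.
The reaction-function slope is 0.5, so a 6-unit rise in a_R moves a_M by 0.5 × 6 = 3. Mika's best response rises — the actions are strategic complements.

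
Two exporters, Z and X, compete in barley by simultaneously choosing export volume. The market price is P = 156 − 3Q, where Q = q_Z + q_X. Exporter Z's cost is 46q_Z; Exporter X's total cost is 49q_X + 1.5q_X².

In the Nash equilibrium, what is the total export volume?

21.8

Exporter Z's profit: π = q_Z(156 − 3(q_Z + q_X)) − 46q_Z.
∂π/∂q_Z = 110 − 6q_Z − 3q_X = 0, so q_Z = 55/3 − 0.5q_X.
For X: ∂π/∂q_X = 107 − 9q_X − 3q_Z = 0 ⇒ q_X = 107/9 − (1/3)q_Z.
Plugging q_X into Z's best response: q_Z = 55/3 − 0.5(107/9 − (1/3)q_Z) ⇒ (5/6)q_Z = 223/18, so q_Z = 223/15.
Then q_X = 107/9 − (1/3)·(223/15) = 104/15.
Total export volume: 223/15 + 104/15 = 21.8.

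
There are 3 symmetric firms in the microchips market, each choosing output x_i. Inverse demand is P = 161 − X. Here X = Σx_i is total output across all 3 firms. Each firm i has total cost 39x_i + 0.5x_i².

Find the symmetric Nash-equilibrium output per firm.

24.4

A representative firm's profit is π_i = x_i(161 − X) − 39x_i − 0.5x_i², with X = x_i + Σ_{j≠i} x_j.
First-order condition: 122 − 3x_i − Σ_{j≠i} x_j = 0.
With identical firms, set every x_j = x: then 122 − 3x − 2x = 0, i.e. x = 122/5 = 24.4.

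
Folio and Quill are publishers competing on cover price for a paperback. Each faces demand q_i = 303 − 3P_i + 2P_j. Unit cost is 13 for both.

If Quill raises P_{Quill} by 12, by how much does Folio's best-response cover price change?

Folio's profit: π = (P_{Folio} − 13)(303 − 3P_{Folio} + 2P_{Quill}).
∂π/∂P_{Folio} = 342 − 6P_{Folio} + 2P_{Quill} = 0 ⇒ P_{Folio} = 57 + (1/3)P_{Quill}.
The reaction-function slope is 1/3, so a 12-unit rise in P_{Quill} moves P_{Folio} by 1/3 × 12 = 4. Folio's best response rises — the actions are strategic complements.

4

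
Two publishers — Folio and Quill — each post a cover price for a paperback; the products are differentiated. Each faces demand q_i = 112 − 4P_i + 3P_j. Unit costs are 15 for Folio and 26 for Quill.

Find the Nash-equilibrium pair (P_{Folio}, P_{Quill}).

Folio's profit: π = (P_{Folio} − 15)(112 − 4P_{Folio} + 3P_{Quill}).
∂π/∂P_{Folio} = 172 − 8P_{Folio} + 3P_{Quill} = 0 ⇒ P_{Folio} = 21.5 + 0.375P_{Quill}.
Similarly P_{Quill} = 27 + 0.375P_{Folio}.
Substituting the second reaction function into the first: P_{Folio} = 21.5 + 0.375(27 + 0.375P_{Folio}), which gives (55/64)P_{Folio} = 31.625 ⇒ P_{Folio} = 36.8.
Then P_{Quill} = 27 + 0.375·36.8 = 40.8.

36.8, 40.8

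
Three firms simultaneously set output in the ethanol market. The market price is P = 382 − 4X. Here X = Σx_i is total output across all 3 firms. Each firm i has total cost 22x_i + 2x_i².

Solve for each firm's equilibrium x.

18

A representative firm's profit is π_i = x_i(382 − 4X) − 22x_i − 2x_i², with X = x_i + Σ_{j≠i} x_j.
First-order condition: 360 − 12x_i − 4Σ_{j≠i} x_j = 0.
With identical firms, set every x_j = x: then 360 − 12x − 8x = 0, i.e. x = 360/20 = 18.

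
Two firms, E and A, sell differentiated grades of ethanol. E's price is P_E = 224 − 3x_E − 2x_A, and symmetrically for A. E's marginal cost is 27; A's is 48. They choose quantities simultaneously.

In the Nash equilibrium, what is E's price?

104.8125

Firm E's profit: π = x_E(224 − 3x_E − 2x_A) − 27x_E.
∂π/∂x_E = 197 − 6x_E − 2x_A = 0 ⇒ x_E = 197/6 − (1/3)x_A.
Similarly x_A = 88/3 − (1/3)x_E.
Plugging x_A into E's best response: x_E = 197/6 − (1/3)(88/3 − (1/3)x_E) ⇒ (8/9)x_E = 415/18, so x_E = 25.9375.
Then x_A = 88/3 − (1/3)·25.9375 = 20.6875.
P_E = 224 − 3·25.9375 − 2·20.6875 = 104.8125.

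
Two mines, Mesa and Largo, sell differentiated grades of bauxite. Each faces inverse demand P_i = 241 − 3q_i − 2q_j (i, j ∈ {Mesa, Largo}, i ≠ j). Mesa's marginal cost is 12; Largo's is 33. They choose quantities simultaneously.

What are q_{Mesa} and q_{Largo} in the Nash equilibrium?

29.9375, 24.6875

Mine Mesa's profit: π = q_{Mesa}(241 − 3q_{Mesa} − 2q_{Largo}) − 12q_{Mesa}.
∂π/∂q_{Mesa} = 229 − 6q_{Mesa} − 2q_{Largo} = 0 ⇒ q_{Mesa} = 229/6 − (1/3)q_{Largo}.
Similarly q_{Largo} = 104/3 − (1/3)q_{Mesa}.
Solving the two reaction functions simultaneously: (1 − (−1/3)(−1/3))q_{Mesa} = 229/6 − (1/3)·(104/3), so (8/9)q_{Mesa} = 479/18 and q_{Mesa} = 29.9375.
Then q_{Largo} = 104/3 − (1/3)·29.9375 = 24.6875.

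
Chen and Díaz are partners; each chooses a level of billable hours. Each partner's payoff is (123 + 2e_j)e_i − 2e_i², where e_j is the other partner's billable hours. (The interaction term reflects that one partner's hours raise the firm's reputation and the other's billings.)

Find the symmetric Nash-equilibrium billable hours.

Chen's payoff is (123 + 2e_D)e_C − 2e_C².
∂π/∂e_C = 123 + 2e_D − 4e_C = 0, so e_C = 30.75 + 0.5e_D.
By symmetry e_D = e_C; substituting into the reaction function, 0.5e_C = 30.75 and e_C = 61.5.

61.5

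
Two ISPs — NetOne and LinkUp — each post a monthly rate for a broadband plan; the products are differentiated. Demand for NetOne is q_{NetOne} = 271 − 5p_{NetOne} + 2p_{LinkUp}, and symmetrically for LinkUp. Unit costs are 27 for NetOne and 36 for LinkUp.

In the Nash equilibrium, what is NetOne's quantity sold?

123.4375

NetOne's profit: π = (p_{NetOne} − 27)(271 − 5p_{NetOne} + 2p_{LinkUp}).
∂π/∂p_{NetOne} = 406 − 10p_{NetOne} + 2p_{LinkUp} = 0 ⇒ p_{NetOne} = 40.6 + 0.2p_{LinkUp}.
Similarly p_{LinkUp} = 45.1 + 0.2p_{NetOne}.
Substituting the second reaction function into the first: p_{NetOne} = 40.6 + 0.2(45.1 + 0.2p_{NetOne}), which gives 0.96p_{NetOne} = 49.62 ⇒ p_{NetOne} = 51.6875.
Then p_{LinkUp} = 45.1 + 0.2·51.6875 = 55.4375.
q_{NetOne} = 271 − 5·51.6875 + 2·55.4375 = 123.4375.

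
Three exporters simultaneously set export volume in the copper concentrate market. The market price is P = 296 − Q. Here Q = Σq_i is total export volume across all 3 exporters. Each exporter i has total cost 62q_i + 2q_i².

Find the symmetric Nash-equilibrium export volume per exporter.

29.25

A representative exporter's profit is π_i = q_i(296 − Q) − 62q_i − 2q_i², with Q = q_i + Σ_{j≠i} q_j.
First-order condition: 234 − 6q_i − Σ_{j≠i} q_j = 0.
With identical exporters, set every q_j = q: then 234 − 6q − 2q = 0, i.e. q = 234/8 = 29.25.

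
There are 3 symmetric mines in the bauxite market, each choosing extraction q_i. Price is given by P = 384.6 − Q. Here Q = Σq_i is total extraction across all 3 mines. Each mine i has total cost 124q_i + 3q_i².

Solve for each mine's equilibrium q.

A representative mine's profit is π_i = q_i(384.6 − Q) − 124q_i − 3q_i², with Q = q_i + Σ_{j≠i} q_j.
First-order condition: 260.6 − 8q_i − Σ_{j≠i} q_j = 0.
In a symmetric equilibrium every mine chooses the same q, so Σ_{j≠i} q_j = 2q. The condition becomes 260.6 − 10q = 0, giving q = 260.6/10 = 26.06.

26.06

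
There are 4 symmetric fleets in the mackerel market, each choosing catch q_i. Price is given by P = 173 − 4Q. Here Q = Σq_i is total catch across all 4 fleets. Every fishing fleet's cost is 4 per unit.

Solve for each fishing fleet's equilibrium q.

A representative fishing fleet's profit is π_i = q_i(173 − 4Q) − 4q_i, with Q = q_i + Σ_{j≠i} q_j.
First-order condition: 169 − 8q_i − 4Σ_{j≠i} q_j = 0.
Imposing symmetry (q_j = q for all j) turns Σ_{j≠i} q_j into 3q, so 169 = 20q and q = 8.45.

8.45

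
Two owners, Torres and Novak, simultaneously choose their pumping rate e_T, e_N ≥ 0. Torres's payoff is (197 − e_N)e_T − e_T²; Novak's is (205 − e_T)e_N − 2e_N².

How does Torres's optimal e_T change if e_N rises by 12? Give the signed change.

Expanding Torres's payoff: 197e_T − e_Ne_T − e_T².
∂π/∂e_T = 197 − e_N − 2e_T = 0, so e_T = 98.5 − 0.5e_N.
The reaction-function slope is −0.5, so a 12-unit rise in e_N moves e_T by −0.5 × 12 = −6. Torres's best response falls — the actions are strategic substitutes.

-6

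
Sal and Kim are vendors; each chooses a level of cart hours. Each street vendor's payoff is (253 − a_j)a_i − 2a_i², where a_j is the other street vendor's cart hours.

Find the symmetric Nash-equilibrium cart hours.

50.6

Sal's payoff is (253 − a_K)a_S − 2a_S².
∂π/∂a_S = 253 − a_K − 4a_S = 0, so a_S = 63.25 − 0.25a_K.
Setting a_S = a_K in the reaction function: a_S = 63.25 − 0.25a_S, so a_S = 63.25 / 1.25 = 50.6.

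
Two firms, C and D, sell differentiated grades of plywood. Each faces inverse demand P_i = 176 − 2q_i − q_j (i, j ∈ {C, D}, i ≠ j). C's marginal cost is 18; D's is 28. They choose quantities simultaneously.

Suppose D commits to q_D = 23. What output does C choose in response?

33.75

Firm C's profit: π = q_C(176 − 2q_C − q_D) − 18q_C.
∂π/∂q_C = 158 − 4q_C − q_D = 0 ⇒ q_C = 39.5 − 0.25q_D.
At q_D = 23: q_C = 39.5 − 0.25·23 = 33.75.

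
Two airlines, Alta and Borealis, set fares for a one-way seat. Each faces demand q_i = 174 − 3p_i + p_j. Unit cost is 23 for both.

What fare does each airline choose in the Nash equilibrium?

48.6

Alta's profit: π = (p_{Alta} − 23)(174 − 3p_{Alta} + p_{Borealis}).
∂π/∂p_{Alta} = 243 − 6p_{Alta} + p_{Borealis} = 0 ⇒ p_{Alta} = 40.5 + (1/6)p_{Borealis}.
By symmetry p_{Borealis} = p_{Alta}; substituting into the reaction function, (5/6)p_{Alta} = 40.5 and p_{Alta} = 48.6.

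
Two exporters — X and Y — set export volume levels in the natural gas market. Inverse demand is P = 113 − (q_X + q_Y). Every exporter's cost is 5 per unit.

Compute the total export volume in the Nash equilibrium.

72

Exporter X's profit: π = q_X(113 − (q_X + q_Y)) − 5q_X.
∂π/∂q_X = 108 − 2q_X − q_Y = 0, so q_X = 54 − 0.5q_Y.
Setting q_X = q_Y in the reaction function: q_X = 54 − 0.5q_X, so q_X = 54 / 1.5 = 36.
Total export volume: 36 + 36 = 72.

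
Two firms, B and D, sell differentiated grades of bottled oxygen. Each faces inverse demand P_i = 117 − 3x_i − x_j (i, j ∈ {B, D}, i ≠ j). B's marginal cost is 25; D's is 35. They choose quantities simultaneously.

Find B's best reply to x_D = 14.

Firm B's profit: π = x_B(117 − 3x_B − x_D) − 25x_B.
∂π/∂x_B = 92 − 6x_B − x_D = 0 ⇒ x_B = 46/3 − (1/6)x_D.
At x_D = 14: x_B = 46/3 − (1/6)·14 = 13.

13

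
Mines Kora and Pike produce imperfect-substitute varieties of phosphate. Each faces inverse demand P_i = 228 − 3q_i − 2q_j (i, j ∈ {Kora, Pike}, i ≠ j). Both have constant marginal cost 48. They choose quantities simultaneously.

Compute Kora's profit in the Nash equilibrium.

Mine Kora's profit: π = q_{Kora}(228 − 3q_{Kora} − 2q_{Pike}) − 48q_{Kora}.
∂π/∂q_{Kora} = 180 − 6q_{Kora} − 2q_{Pike} = 0 ⇒ q_{Kora} = 30 − (1/3)q_{Pike}.
The game is symmetric, so in equilibrium q_{Pike} = q_{Kora}: the reaction function gives (4/3)q_{Kora} = 30, hence q_{Kora} = 22.5.
P_{Kora} = 228 − 3·22.5 − 2·22.5 = 115.5.
Profit = (115.5 − 48)·22.5 = 1518.75.

1518.75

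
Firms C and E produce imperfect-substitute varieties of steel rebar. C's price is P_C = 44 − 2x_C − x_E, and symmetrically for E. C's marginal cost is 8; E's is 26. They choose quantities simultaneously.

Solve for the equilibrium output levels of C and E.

8.4, 2.4

Firm C's profit: π = x_C(44 − 2x_C − x_E) − 8x_C.
∂π/∂x_C = 36 − 4x_C − x_E = 0 ⇒ x_C = 9 − 0.25x_E.
Similarly x_E = 4.5 − 0.25x_C.
Plugging x_E into C's best response: x_C = 9 − 0.25(4.5 − 0.25x_C) ⇒ 0.9375x_C = 7.875, so x_C = 8.4.
Then x_E = 4.5 − 0.25·8.4 = 2.4.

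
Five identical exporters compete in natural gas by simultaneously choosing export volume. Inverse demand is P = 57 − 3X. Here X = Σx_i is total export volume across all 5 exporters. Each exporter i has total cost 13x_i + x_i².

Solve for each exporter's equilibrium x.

A representative exporter's profit is π_i = x_i(57 − 3X) − 13x_i − x_i², with X = x_i + Σ_{j≠i} x_j.
First-order condition: 44 − 8x_i − 3Σ_{j≠i} x_j = 0.
Imposing symmetry (x_j = x for all j) turns Σ_{j≠i} x_j into 4x, so 44 = 20x and x = 2.2.

2.2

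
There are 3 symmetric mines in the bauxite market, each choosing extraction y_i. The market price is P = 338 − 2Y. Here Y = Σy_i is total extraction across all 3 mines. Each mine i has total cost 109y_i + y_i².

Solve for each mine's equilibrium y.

22.9

A representative mine's profit is π_i = y_i(338 − 2Y) − 109y_i − y_i², with Y = y_i + Σ_{j≠i} y_j.
First-order condition: 229 − 6y_i − 2Σ_{j≠i} y_j = 0.
With identical mines, set every y_j = y: then 229 − 6y − 4y = 0, i.e. y = 229/10 = 22.9.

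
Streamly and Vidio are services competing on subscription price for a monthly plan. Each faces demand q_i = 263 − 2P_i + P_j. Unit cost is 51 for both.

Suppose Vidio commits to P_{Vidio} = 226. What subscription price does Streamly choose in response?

Streamly's profit: π = (P_{Streamly} − 51)(263 − 2P_{Streamly} + P_{Vidio}).
∂π/∂P_{Streamly} = 365 − 4P_{Streamly} + P_{Vidio} = 0 ⇒ P_{Streamly} = 91.25 + 0.25P_{Vidio}.
At P_{Vidio} = 226: P_{Streamly} = 91.25 + 0.25·226 = 147.75.

147.75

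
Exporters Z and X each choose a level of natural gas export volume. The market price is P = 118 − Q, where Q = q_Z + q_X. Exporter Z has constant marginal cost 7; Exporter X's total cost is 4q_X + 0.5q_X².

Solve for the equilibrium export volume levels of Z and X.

43.8, 23.4

Exporter Z's profit: π = q_Z(118 − (q_Z + q_X)) − 7q_Z.
∂π/∂q_Z = 111 − 2q_Z − q_X = 0, so q_Z = 55.5 − 0.5q_X.
For X: ∂π/∂q_X = 114 − 3q_X − q_Z = 0 ⇒ q_X = 38 − (1/3)q_Z.
Solving the two reaction functions simultaneously: (1 − (−0.5)(−1/3))q_Z = 55.5 − 0.5·38, so (5/6)q_Z = 36.5 and q_Z = 43.8.
Then q_X = 38 − (1/3)·43.8 = 23.4.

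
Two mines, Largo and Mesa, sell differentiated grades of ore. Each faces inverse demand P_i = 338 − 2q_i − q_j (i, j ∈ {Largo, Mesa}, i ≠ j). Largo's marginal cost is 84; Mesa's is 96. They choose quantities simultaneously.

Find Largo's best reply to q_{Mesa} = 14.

60

Mine Largo's profit: π = q_{Largo}(338 − 2q_{Largo} − q_{Mesa}) − 84q_{Largo}.
∂π/∂q_{Largo} = 254 − 4q_{Largo} − q_{Mesa} = 0 ⇒ q_{Largo} = 63.5 − 0.25q_{Mesa}.
At q_{Mesa} = 14: q_{Largo} = 63.5 − 0.25·14 = 60.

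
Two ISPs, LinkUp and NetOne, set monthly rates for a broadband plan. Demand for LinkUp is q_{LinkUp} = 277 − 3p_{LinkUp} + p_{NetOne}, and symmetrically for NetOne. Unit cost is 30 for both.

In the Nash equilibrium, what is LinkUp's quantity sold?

LinkUp's profit: π = (p_{LinkUp} − 30)(277 − 3p_{LinkUp} + p_{NetOne}).
∂π/∂p_{LinkUp} = 367 − 6p_{LinkUp} + p_{NetOne} = 0 ⇒ p_{LinkUp} = 367/6 + (1/6)p_{NetOne}.
Setting p_{LinkUp} = p_{NetOne} in the reaction function: p_{LinkUp} = 367/6 + (1/6)p_{LinkUp}, so p_{LinkUp} = (367/6) / (5/6) = 73.4.
q_{LinkUp} = 277 − 3·73.4 + 73.4 = 130.2.

130.2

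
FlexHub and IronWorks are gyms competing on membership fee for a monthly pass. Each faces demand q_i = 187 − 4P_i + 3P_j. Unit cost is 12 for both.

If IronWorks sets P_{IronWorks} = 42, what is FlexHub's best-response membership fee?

45.125

FlexHub's profit: π = (P_{FlexHub} − 12)(187 − 4P_{FlexHub} + 3P_{IronWorks}).
∂π/∂P_{FlexHub} = 235 − 8P_{FlexHub} + 3P_{IronWorks} = 0 ⇒ P_{FlexHub} = 29.375 + 0.375P_{IronWorks}.
At P_{IronWorks} = 42: P_{FlexHub} = 29.375 + 0.375·42 = 45.125.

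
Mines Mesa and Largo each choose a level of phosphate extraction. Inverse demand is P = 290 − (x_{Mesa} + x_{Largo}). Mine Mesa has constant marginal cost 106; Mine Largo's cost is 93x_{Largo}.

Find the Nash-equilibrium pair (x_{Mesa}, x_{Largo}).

57, 70

Mine Mesa's profit: π = x_{Mesa}(290 − (x_{Mesa} + x_{Largo})) − 106x_{Mesa}.
∂π/∂x_{Mesa} = 184 − 2x_{Mesa} − x_{Largo} = 0, so x_{Mesa} = 92 − 0.5x_{Largo}.
By the same steps for Largo: x_{Largo} = 98.5 − 0.5x_{Mesa}.
Solving the two reaction functions simultaneously: (1 − (−0.5)(−0.5))x_{Mesa} = 92 − 0.5·98.5, so 0.75x_{Mesa} = 42.75 and x_{Mesa} = 57.
Then x_{Largo} = 98.5 − 0.5·57 = 70.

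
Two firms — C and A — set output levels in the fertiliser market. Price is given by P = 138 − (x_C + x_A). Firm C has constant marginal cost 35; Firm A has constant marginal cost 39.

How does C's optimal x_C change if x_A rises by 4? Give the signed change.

Firm C's profit: π = x_C(138 − (x_C + x_A)) − 35x_C.
∂π/∂x_C = 103 − 2x_C − x_A = 0, so x_C = 51.5 − 0.5x_A.
The reaction-function slope is −0.5, so a 4-unit rise in x_A moves x_C by −0.5 × 4 = −2. C's best response falls — the actions are strategic substitutes.

-2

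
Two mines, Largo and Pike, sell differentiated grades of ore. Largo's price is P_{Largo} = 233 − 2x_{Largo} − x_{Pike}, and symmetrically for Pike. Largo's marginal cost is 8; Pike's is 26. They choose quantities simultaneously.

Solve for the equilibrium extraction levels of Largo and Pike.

46.2, 40.2

Mine Largo's profit: π = x_{Largo}(233 − 2x_{Largo} − x_{Pike}) − 8x_{Largo}.
∂π/∂x_{Largo} = 225 − 4x_{Largo} − x_{Pike} = 0 ⇒ x_{Largo} = 56.25 − 0.25x_{Pike}.
Similarly x_{Pike} = 51.75 − 0.25x_{Largo}.
Solving the two reaction functions simultaneously: (1 − (−0.25)(−0.25))x_{Largo} = 56.25 − 0.25·51.75, so 0.9375x_{Largo} = 43.3125 and x_{Largo} = 46.2.
Then x_{Pike} = 51.75 − 0.25·46.2 = 40.2.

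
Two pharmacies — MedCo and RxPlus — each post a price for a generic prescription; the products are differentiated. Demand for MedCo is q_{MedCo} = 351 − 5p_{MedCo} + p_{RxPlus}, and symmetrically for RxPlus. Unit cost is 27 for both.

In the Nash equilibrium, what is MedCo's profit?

MedCo's profit: π = (p_{MedCo} − 27)(351 − 5p_{MedCo} + p_{RxPlus}).
∂π/∂p_{MedCo} = 486 − 10p_{MedCo} + p_{RxPlus} = 0 ⇒ p_{MedCo} = 48.6 + 0.1p_{RxPlus}.
The game is symmetric, so in equilibrium p_{RxPlus} = p_{MedCo}: the reaction function gives 0.9p_{MedCo} = 48.6, hence p_{MedCo} = 54.
q_{MedCo} = 351 − 5·54 + 54 = 135.
Profit = (54 − 27)·135 = 3645.

3645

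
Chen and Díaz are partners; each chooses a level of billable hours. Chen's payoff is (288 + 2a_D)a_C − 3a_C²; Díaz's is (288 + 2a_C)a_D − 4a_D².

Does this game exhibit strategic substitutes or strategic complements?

Expanding Chen's payoff: 288a_C + 2a_Da_C − 3a_C².
∂π/∂a_C = 288 + 2a_D − 6a_C = 0, so a_C = 48 + (1/3)a_D.
The best-response slope da_C/da_D = 1/3 > 0: the reaction function is upward-sloping, so the choices are strategic complements.

strategic complements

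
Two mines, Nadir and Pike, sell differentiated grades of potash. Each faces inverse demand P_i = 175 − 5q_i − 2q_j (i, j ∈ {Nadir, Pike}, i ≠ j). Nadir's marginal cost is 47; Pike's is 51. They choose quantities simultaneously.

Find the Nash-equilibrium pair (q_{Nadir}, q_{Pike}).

10.75, 10.25

Mine Nadir's profit: π = q_{Nadir}(175 − 5q_{Nadir} − 2q_{Pike}) − 47q_{Nadir}.
∂π/∂q_{Nadir} = 128 − 10q_{Nadir} − 2q_{Pike} = 0 ⇒ q_{Nadir} = 12.8 − 0.2q_{Pike}.
Similarly q_{Pike} = 12.4 − 0.2q_{Nadir}.
Substituting the second reaction function into the first: q_{Nadir} = 12.8 − 0.2(12.4 − 0.2q_{Nadir}), which gives 0.96q_{Nadir} = 10.32 ⇒ q_{Nadir} = 10.75.
Then q_{Pike} = 12.4 − 0.2·10.75 = 10.25.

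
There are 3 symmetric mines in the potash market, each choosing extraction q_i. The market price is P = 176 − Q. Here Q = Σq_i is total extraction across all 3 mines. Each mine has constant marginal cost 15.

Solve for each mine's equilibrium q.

A representative mine's profit is π_i = q_i(176 − Q) − 15q_i, with Q = q_i + Σ_{j≠i} q_j.
First-order condition: 161 − 2q_i − Σ_{j≠i} q_j = 0.
Imposing symmetry (q_j = q for all j) turns Σ_{j≠i} q_j into 2q, so 161 = 4q and q = 40.25.

40.25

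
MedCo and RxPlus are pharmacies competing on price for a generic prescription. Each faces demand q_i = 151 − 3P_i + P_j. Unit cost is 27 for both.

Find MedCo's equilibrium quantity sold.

58.2

MedCo's profit: π = (P_{MedCo} − 27)(151 − 3P_{MedCo} + P_{RxPlus}).
∂π/∂P_{MedCo} = 232 − 6P_{MedCo} + P_{RxPlus} = 0 ⇒ P_{MedCo} = 116/3 + (1/6)P_{RxPlus}.
The game is symmetric, so in equilibrium P_{RxPlus} = P_{MedCo}: the reaction function gives (5/6)P_{MedCo} = 116/3, hence P_{MedCo} = 46.4.
q_{MedCo} = 151 − 3·46.4 + 46.4 = 58.2.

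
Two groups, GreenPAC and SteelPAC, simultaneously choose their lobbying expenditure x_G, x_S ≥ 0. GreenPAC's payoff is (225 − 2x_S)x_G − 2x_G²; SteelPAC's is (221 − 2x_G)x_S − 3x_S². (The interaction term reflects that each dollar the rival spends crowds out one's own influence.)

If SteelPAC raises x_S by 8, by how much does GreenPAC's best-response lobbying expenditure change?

-4

Expanding GreenPAC's payoff: 225x_G − 2x_Sx_G − 2x_G².
∂π/∂x_G = 225 − 2x_S − 4x_G = 0, so x_G = 56.25 − 0.5x_S.
The reaction-function slope is −0.5, so an 8-unit rise in x_S moves x_G by −0.5 × 8 = −4. GreenPAC's best response falls — the actions are strategic substitutes.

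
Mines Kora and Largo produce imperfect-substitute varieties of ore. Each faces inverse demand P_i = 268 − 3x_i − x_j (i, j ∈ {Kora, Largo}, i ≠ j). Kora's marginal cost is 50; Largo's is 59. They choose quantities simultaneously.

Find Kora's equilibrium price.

144.2

Mine Kora's profit: π = x_{Kora}(268 − 3x_{Kora} − x_{Largo}) − 50x_{Kora}.
∂π/∂x_{Kora} = 218 − 6x_{Kora} − x_{Largo} = 0 ⇒ x_{Kora} = 109/3 − (1/6)x_{Largo}.
Similarly x_{Largo} = 209/6 − (1/6)x_{Kora}.
Plugging x_{Largo} into Kora's best response: x_{Kora} = 109/3 − (1/6)(209/6 − (1/6)x_{Kora}) ⇒ (35/36)x_{Kora} = 1099/36, so x_{Kora} = 31.4.
Then x_{Largo} = 209/6 − (1/6)·31.4 = 29.6.
P_{Kora} = 268 − 3·31.4 − 29.6 = 144.2.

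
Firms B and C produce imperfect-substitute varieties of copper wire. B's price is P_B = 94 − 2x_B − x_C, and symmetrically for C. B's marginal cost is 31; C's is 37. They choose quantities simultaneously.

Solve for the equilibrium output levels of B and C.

Firm B's profit: π = x_B(94 − 2x_B − x_C) − 31x_B.
∂π/∂x_B = 63 − 4x_B − x_C = 0 ⇒ x_B = 15.75 − 0.25x_C.
Similarly x_C = 14.25 − 0.25x_B.
Solving the two reaction functions simultaneously: (1 − (−0.25)(−0.25))x_B = 15.75 − 0.25·14.25, so 0.9375x_B = 12.1875 and x_B = 13.
Then x_C = 14.25 − 0.25·13 = 11.

13, 11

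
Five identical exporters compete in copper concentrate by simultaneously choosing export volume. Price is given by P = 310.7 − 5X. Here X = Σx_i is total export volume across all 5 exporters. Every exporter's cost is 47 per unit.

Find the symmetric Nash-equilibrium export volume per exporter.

A representative exporter's profit is π_i = x_i(310.7 − 5X) − 47x_i, with X = x_i + Σ_{j≠i} x_j.
First-order condition: 263.7 − 10x_i − 5Σ_{j≠i} x_j = 0.
With identical exporters, set every x_j = x: then 263.7 − 10x − 20x = 0, i.e. x = 263.7/30 = 8.79.

8.79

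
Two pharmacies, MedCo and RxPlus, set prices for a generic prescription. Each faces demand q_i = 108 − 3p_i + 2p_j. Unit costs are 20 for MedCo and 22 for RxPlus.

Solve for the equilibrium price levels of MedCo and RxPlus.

42.375, 43.125

MedCo's profit: π = (p_{MedCo} − 20)(108 − 3p_{MedCo} + 2p_{RxPlus}).
∂π/∂p_{MedCo} = 168 − 6p_{MedCo} + 2p_{RxPlus} = 0 ⇒ p_{MedCo} = 28 + (1/3)p_{RxPlus}.
Similarly p_{RxPlus} = 29 + (1/3)p_{MedCo}.
Substituting the second reaction function into the first: p_{MedCo} = 28 + (1/3)(29 + (1/3)p_{MedCo}), which gives (8/9)p_{MedCo} = 113/3 ⇒ p_{MedCo} = 42.375.
Then p_{RxPlus} = 29 + (1/3)·42.375 = 43.125.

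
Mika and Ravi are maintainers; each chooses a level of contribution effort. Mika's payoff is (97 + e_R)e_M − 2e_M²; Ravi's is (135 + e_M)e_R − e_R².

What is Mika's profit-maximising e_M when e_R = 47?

36

Expanding Mika's payoff: 97e_M + e_Re_M − 2e_M².
∂π/∂e_M = 97 + e_R − 4e_M = 0, so e_M = 24.25 + 0.25e_R.
At e_R = 47: e_M = 24.25 + 0.25·47 = 36.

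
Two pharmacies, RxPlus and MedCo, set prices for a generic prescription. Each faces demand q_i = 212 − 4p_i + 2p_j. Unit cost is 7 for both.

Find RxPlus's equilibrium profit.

4356

RxPlus's profit: π = (p_{RxPlus} − 7)(212 − 4p_{RxPlus} + 2p_{MedCo}).
∂π/∂p_{RxPlus} = 240 − 8p_{RxPlus} + 2p_{MedCo} = 0 ⇒ p_{RxPlus} = 30 + 0.25p_{MedCo}.
Setting p_{RxPlus} = p_{MedCo} in the reaction function: p_{RxPlus} = 30 + 0.25p_{RxPlus}, so p_{RxPlus} = 30 / 0.75 = 40.
q_{RxPlus} = 212 − 4·40 + 2·40 = 132.
Profit = (40 − 7)·132 = 4356.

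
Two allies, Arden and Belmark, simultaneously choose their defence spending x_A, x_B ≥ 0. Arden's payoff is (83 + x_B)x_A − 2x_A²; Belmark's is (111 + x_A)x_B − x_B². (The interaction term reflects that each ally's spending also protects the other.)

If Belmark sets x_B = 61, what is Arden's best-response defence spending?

Expanding Arden's payoff: 83x_A + x_Bx_A − 2x_A².
∂π/∂x_A = 83 + x_B − 4x_A = 0, so x_A = 20.75 + 0.25x_B.
At x_B = 61: x_A = 20.75 + 0.25·61 = 36.

36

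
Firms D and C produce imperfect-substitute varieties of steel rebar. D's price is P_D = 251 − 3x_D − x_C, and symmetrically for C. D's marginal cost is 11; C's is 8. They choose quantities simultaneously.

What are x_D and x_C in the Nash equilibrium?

34.2, 34.8

Firm D's profit: π = x_D(251 − 3x_D − x_C) − 11x_D.
∂π/∂x_D = 240 − 6x_D − x_C = 0 ⇒ x_D = 40 − (1/6)x_C.
Similarly x_C = 40.5 − (1/6)x_D.
Plugging x_C into D's best response: x_D = 40 − (1/6)(40.5 − (1/6)x_D) ⇒ (35/36)x_D = 33.25, so x_D = 34.2.
Then x_C = 40.5 − (1/6)·34.2 = 34.8.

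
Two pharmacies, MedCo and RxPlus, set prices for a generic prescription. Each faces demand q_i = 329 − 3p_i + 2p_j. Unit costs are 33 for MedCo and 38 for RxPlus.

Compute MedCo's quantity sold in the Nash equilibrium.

MedCo's profit: π = (p_{MedCo} − 33)(329 − 3p_{MedCo} + 2p_{RxPlus}).
∂π/∂p_{MedCo} = 428 − 6p_{MedCo} + 2p_{RxPlus} = 0 ⇒ p_{MedCo} = 214/3 + (1/3)p_{RxPlus}.
Similarly p_{RxPlus} = 443/6 + (1/3)p_{MedCo}.
Solving the two reaction functions simultaneously: (1 − (1/3)(1/3))p_{MedCo} = 214/3 + (1/3)·(443/6), so (8/9)p_{MedCo} = 1727/18 and p_{MedCo} = 107.9375.
Then p_{RxPlus} = 443/6 + (1/3)·107.9375 = 109.8125.
q_{MedCo} = 329 − 3·107.9375 + 2·109.8125 = 224.8125.

224.8125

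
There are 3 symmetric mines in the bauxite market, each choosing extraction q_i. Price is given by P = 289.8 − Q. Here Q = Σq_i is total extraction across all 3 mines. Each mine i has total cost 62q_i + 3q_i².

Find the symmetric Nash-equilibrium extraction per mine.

A representative mine's profit is π_i = q_i(289.8 − Q) − 62q_i − 3q_i², with Q = q_i + Σ_{j≠i} q_j.
First-order condition: 227.8 − 8q_i − Σ_{j≠i} q_j = 0.
Imposing symmetry (q_j = q for all j) turns Σ_{j≠i} q_j into 2q, so 227.8 = 10q and q = 22.78.

22.78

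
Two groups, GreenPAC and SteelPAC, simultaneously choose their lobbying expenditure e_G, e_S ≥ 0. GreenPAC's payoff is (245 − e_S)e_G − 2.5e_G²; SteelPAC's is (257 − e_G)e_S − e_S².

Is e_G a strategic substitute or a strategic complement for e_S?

Expanding GreenPAC's payoff: 245e_G − e_Se_G − 2.5e_G².
∂π/∂e_G = 245 − e_S − 5e_G = 0, so e_G = 49 − 0.2e_S.
The best-response slope de_G/de_S = −0.2 < 0: the reaction function is downward-sloping, so the choices are strategic substitutes.

strategic substitutes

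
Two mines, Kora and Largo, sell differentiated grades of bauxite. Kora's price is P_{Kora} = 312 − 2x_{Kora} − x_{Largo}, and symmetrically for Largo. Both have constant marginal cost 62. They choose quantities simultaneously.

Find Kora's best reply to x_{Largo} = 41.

52.25

Mine Kora's profit: π = x_{Kora}(312 − 2x_{Kora} − x_{Largo}) − 62x_{Kora}.
∂π/∂x_{Kora} = 250 − 4x_{Kora} − x_{Largo} = 0 ⇒ x_{Kora} = 62.5 − 0.25x_{Largo}.
At x_{Largo} = 41: x_{Kora} = 62.5 − 0.25·41 = 52.25.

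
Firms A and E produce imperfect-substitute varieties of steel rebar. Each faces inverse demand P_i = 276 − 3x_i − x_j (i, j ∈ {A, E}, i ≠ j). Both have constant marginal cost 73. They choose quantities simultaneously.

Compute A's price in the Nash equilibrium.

Firm A's profit: π = x_A(276 − 3x_A − x_E) − 73x_A.
∂π/∂x_A = 203 − 6x_A − x_E = 0 ⇒ x_A = 203/6 − (1/6)x_E.
By symmetry x_E = x_A; substituting into the reaction function, (7/6)x_A = 203/6 and x_A = 29.
P_A = 276 − 3·29 − 29 = 160.

160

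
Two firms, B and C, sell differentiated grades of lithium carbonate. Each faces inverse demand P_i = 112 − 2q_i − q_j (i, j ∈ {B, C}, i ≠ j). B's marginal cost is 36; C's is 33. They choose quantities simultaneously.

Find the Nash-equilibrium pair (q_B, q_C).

Firm B's profit: π = q_B(112 − 2q_B − q_C) − 36q_B.
∂π/∂q_B = 76 − 4q_B − q_C = 0 ⇒ q_B = 19 − 0.25q_C.
Similarly q_C = 19.75 − 0.25q_B.
Solving the two reaction functions simultaneously: (1 − (−0.25)(−0.25))q_B = 19 − 0.25·19.75, so 0.9375q_B = 14.0625 and q_B = 15.
Then q_C = 19.75 − 0.25·15 = 16.

15, 16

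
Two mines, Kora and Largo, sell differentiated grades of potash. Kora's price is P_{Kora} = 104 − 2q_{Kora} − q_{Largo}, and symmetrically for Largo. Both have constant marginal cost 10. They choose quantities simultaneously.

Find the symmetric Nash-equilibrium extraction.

18.8

Mine Kora's profit: π = q_{Kora}(104 − 2q_{Kora} − q_{Largo}) − 10q_{Kora}.
∂π/∂q_{Kora} = 94 − 4q_{Kora} − q_{Largo} = 0 ⇒ q_{Kora} = 23.5 − 0.25q_{Largo}.
The game is symmetric, so in equilibrium q_{Largo} = q_{Kora}: the reaction function gives 1.25q_{Kora} = 23.5, hence q_{Kora} = 18.8.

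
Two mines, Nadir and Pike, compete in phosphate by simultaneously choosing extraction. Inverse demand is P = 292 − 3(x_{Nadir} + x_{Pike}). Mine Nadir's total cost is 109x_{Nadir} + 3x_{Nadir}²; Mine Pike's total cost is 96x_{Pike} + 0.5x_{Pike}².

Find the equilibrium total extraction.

33.28

Mine Nadir's profit: π = x_{Nadir}(292 − 3(x_{Nadir} + x_{Pike})) − 109x_{Nadir} − 3x_{Nadir}².
∂π/∂x_{Nadir} = 183 − 12x_{Nadir} − 3x_{Pike} = 0, so x_{Nadir} = 15.25 − 0.25x_{Pike}.
For Pike: ∂π/∂x_{Pike} = 196 − 7x_{Pike} − 3x_{Nadir} = 0 ⇒ x_{Pike} = 28 − (3/7)x_{Nadir}.
Solving the two reaction functions simultaneously: (1 − (−0.25)(−3/7))x_{Nadir} = 15.25 − 0.25·28, so (25/28)x_{Nadir} = 8.25 and x_{Nadir} = 9.24.
Then x_{Pike} = 28 − (3/7)·9.24 = 24.04.
Total extraction: 9.24 + 24.04 = 33.28.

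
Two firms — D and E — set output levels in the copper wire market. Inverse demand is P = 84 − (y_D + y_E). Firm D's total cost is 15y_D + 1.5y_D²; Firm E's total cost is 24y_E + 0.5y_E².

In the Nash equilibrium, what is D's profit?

Firm D's profit: π = y_D(84 − (y_D + y_E)) − 15y_D − 1.5y_D².
∂π/∂y_D = 69 − 5y_D − y_E = 0, so y_D = 13.8 − 0.2y_E.
For E: ∂π/∂y_E = 60 − 3y_E − y_D = 0 ⇒ y_E = 20 − (1/3)y_D.
Substituting the second reaction function into the first: y_D = 13.8 − 0.2(20 − (1/3)y_D), which gives (14/15)y_D = 9.8 ⇒ y_D = 10.5.
Then y_E = 20 − (1/3)·10.5 = 16.5.
Price P = 84 − 27 = 57.
D's profit: (57 − 15)·10.5 − 1.5(10.5)² = 275.625.

275.625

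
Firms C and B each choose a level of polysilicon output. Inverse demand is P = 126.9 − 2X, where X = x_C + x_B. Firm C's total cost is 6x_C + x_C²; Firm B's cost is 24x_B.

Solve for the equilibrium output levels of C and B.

Firm C's profit: π = x_C(126.9 − 2(x_C + x_B)) − 6x_C − x_C².
∂π/∂x_C = 120.9 − 6x_C − 2x_B = 0, so x_C = 20.15 − (1/3)x_B.
For B: ∂π/∂x_B = 102.9 − 4x_B − 2x_C = 0 ⇒ x_B = 25.725 − 0.5x_C.
Solving the two reaction functions simultaneously: (1 − (−1/3)(−0.5))x_C = 20.15 − (1/3)·25.725, so (5/6)x_C = 11.575 and x_C = 13.89.
Then x_B = 25.725 − 0.5·13.89 = 18.78.

13.89, 18.78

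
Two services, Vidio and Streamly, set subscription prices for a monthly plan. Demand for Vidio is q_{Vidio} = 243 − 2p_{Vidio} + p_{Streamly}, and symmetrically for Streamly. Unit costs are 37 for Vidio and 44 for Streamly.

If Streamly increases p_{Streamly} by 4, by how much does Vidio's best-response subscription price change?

1

Vidio's profit: π = (p_{Vidio} − 37)(243 − 2p_{Vidio} + p_{Streamly}).
∂π/∂p_{Vidio} = 317 − 4p_{Vidio} + p_{Streamly} = 0 ⇒ p_{Vidio} = 79.25 + 0.25p_{Streamly}.
The reaction-function slope is 0.25, so a 4-unit rise in p_{Streamly} moves p_{Vidio} by 0.25 × 4 = 1. Vidio's best response rises — the actions are strategic complements.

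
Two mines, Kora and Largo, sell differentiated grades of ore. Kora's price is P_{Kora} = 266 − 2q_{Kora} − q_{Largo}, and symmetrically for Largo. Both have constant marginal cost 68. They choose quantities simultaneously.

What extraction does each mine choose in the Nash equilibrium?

39.6

Mine Kora's profit: π = q_{Kora}(266 − 2q_{Kora} − q_{Largo}) − 68q_{Kora}.
∂π/∂q_{Kora} = 198 − 4q_{Kora} − q_{Largo} = 0 ⇒ q_{Kora} = 49.5 − 0.25q_{Largo}.
By symmetry q_{Largo} = q_{Kora}; substituting into the reaction function, 1.25q_{Kora} = 49.5 and q_{Kora} = 39.6.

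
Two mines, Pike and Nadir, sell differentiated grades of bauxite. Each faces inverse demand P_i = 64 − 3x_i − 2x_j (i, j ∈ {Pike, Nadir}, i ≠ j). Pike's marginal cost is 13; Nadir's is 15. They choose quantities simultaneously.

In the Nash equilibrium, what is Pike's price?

32.5

Mine Pike's profit: π = x_{Pike}(64 − 3x_{Pike} − 2x_{Nadir}) − 13x_{Pike}.
∂π/∂x_{Pike} = 51 − 6x_{Pike} − 2x_{Nadir} = 0 ⇒ x_{Pike} = 8.5 − (1/3)x_{Nadir}.
Similarly x_{Nadir} = 49/6 − (1/3)x_{Pike}.
Solving the two reaction functions simultaneously: (1 − (−1/3)(−1/3))x_{Pike} = 8.5 − (1/3)·(49/6), so (8/9)x_{Pike} = 52/9 and x_{Pike} = 6.5.
Then x_{Nadir} = 49/6 − (1/3)·6.5 = 6.
P_{Pike} = 64 − 3·6.5 − 2·6 = 32.5.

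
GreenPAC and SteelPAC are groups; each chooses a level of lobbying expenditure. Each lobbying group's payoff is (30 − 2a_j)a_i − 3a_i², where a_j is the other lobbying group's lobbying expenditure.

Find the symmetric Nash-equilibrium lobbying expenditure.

GreenPAC's payoff is (30 − 2a_S)a_G − 3a_G².
∂π/∂a_G = 30 − 2a_S − 6a_G = 0, so a_G = 5 − (1/3)a_S.
Setting a_G = a_S in the reaction function: a_G = 5 − (1/3)a_G, so a_G = 5 / (4/3) = 3.75.

3.75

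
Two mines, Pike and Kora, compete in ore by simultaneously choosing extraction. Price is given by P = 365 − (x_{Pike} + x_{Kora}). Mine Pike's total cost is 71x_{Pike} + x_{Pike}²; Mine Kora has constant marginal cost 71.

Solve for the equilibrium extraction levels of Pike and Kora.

42, 126

Mine Pike's profit: π = x_{Pike}(365 − (x_{Pike} + x_{Kora})) − 71x_{Pike} − x_{Pike}².
∂π/∂x_{Pike} = 294 − 4x_{Pike} − x_{Kora} = 0, so x_{Pike} = 73.5 − 0.25x_{Kora}.
For Kora: ∂π/∂x_{Kora} = 294 − 2x_{Kora} − x_{Pike} = 0 ⇒ x_{Kora} = 147 − 0.5x_{Pike}.
Plugging x_{Kora} into Pike's best response: x_{Pike} = 73.5 − 0.25(147 − 0.5x_{Pike}) ⇒ 0.875x_{Pike} = 36.75, so x_{Pike} = 42.
Then x_{Kora} = 147 − 0.5·42 = 126.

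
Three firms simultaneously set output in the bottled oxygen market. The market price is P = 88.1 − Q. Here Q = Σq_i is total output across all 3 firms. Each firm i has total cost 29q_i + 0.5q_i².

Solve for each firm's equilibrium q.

11.82

A representative firm's profit is π_i = q_i(88.1 − Q) − 29q_i − 0.5q_i², with Q = q_i + Σ_{j≠i} q_j.
First-order condition: 59.1 − 3q_i − Σ_{j≠i} q_j = 0.
With identical firms, set every q_j = q: then 59.1 − 3q − 2q = 0, i.e. q = 59.1/5 = 11.82.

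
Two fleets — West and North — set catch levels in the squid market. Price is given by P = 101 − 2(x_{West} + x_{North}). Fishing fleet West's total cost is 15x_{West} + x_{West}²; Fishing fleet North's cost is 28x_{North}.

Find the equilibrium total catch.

Fishing fleet West's profit: π = x_{West}(101 − 2(x_{West} + x_{North})) − 15x_{West} − x_{West}².
∂π/∂x_{West} = 86 − 6x_{West} − 2x_{North} = 0, so x_{West} = 43/3 − (1/3)x_{North}.
For North: ∂π/∂x_{North} = 73 − 4x_{North} − 2x_{West} = 0 ⇒ x_{North} = 18.25 − 0.5x_{West}.
Substituting the second reaction function into the first: x_{West} = 43/3 − (1/3)(18.25 − 0.5x_{West}), which gives (5/6)x_{West} = 8.25 ⇒ x_{West} = 9.9.
Then x_{North} = 18.25 − 0.5·9.9 = 13.3.
Total catch: 9.9 + 13.3 = 23.2.

23.2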